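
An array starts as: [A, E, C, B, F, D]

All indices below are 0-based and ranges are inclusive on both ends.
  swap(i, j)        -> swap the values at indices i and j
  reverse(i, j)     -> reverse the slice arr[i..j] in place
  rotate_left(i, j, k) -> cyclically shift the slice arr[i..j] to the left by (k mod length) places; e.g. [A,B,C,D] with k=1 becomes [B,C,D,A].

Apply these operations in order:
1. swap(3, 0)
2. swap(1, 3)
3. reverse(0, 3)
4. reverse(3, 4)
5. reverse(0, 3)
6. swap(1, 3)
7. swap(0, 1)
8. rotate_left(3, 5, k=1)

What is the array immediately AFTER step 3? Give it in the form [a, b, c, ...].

Answer: [E, C, A, B, F, D]

Derivation:
After 1 (swap(3, 0)): [B, E, C, A, F, D]
After 2 (swap(1, 3)): [B, A, C, E, F, D]
After 3 (reverse(0, 3)): [E, C, A, B, F, D]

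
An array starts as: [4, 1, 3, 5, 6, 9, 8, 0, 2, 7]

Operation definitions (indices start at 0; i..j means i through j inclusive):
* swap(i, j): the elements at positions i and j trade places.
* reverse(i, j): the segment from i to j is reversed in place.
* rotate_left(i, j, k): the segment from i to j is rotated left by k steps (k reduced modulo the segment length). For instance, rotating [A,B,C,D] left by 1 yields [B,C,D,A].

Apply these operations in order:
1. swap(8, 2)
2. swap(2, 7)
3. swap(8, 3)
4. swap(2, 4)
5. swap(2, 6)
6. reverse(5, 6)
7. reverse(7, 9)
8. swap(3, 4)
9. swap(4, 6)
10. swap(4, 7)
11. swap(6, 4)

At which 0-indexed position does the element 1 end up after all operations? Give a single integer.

After 1 (swap(8, 2)): [4, 1, 2, 5, 6, 9, 8, 0, 3, 7]
After 2 (swap(2, 7)): [4, 1, 0, 5, 6, 9, 8, 2, 3, 7]
After 3 (swap(8, 3)): [4, 1, 0, 3, 6, 9, 8, 2, 5, 7]
After 4 (swap(2, 4)): [4, 1, 6, 3, 0, 9, 8, 2, 5, 7]
After 5 (swap(2, 6)): [4, 1, 8, 3, 0, 9, 6, 2, 5, 7]
After 6 (reverse(5, 6)): [4, 1, 8, 3, 0, 6, 9, 2, 5, 7]
After 7 (reverse(7, 9)): [4, 1, 8, 3, 0, 6, 9, 7, 5, 2]
After 8 (swap(3, 4)): [4, 1, 8, 0, 3, 6, 9, 7, 5, 2]
After 9 (swap(4, 6)): [4, 1, 8, 0, 9, 6, 3, 7, 5, 2]
After 10 (swap(4, 7)): [4, 1, 8, 0, 7, 6, 3, 9, 5, 2]
After 11 (swap(6, 4)): [4, 1, 8, 0, 3, 6, 7, 9, 5, 2]

Answer: 1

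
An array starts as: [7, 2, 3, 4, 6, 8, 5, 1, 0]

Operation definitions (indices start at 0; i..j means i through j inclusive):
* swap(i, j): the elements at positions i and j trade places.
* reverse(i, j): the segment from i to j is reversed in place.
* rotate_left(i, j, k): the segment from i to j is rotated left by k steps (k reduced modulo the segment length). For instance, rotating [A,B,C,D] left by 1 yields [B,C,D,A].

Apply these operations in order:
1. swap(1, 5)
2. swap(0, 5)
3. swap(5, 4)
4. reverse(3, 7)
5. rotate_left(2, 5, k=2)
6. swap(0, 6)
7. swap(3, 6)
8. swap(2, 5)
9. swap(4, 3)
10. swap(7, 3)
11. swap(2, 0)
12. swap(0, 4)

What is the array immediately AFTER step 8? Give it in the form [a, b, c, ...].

Answer: [7, 8, 1, 2, 3, 5, 6, 4, 0]

Derivation:
After 1 (swap(1, 5)): [7, 8, 3, 4, 6, 2, 5, 1, 0]
After 2 (swap(0, 5)): [2, 8, 3, 4, 6, 7, 5, 1, 0]
After 3 (swap(5, 4)): [2, 8, 3, 4, 7, 6, 5, 1, 0]
After 4 (reverse(3, 7)): [2, 8, 3, 1, 5, 6, 7, 4, 0]
After 5 (rotate_left(2, 5, k=2)): [2, 8, 5, 6, 3, 1, 7, 4, 0]
After 6 (swap(0, 6)): [7, 8, 5, 6, 3, 1, 2, 4, 0]
After 7 (swap(3, 6)): [7, 8, 5, 2, 3, 1, 6, 4, 0]
After 8 (swap(2, 5)): [7, 8, 1, 2, 3, 5, 6, 4, 0]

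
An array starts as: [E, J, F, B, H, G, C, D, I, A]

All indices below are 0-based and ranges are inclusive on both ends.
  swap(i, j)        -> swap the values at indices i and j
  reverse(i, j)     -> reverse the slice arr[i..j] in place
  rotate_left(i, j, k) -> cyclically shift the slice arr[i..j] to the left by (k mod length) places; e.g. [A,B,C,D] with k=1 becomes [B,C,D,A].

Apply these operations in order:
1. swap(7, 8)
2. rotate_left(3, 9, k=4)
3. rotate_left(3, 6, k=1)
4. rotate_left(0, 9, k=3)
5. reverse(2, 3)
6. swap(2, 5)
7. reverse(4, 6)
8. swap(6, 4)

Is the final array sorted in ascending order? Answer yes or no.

After 1 (swap(7, 8)): [E, J, F, B, H, G, C, I, D, A]
After 2 (rotate_left(3, 9, k=4)): [E, J, F, I, D, A, B, H, G, C]
After 3 (rotate_left(3, 6, k=1)): [E, J, F, D, A, B, I, H, G, C]
After 4 (rotate_left(0, 9, k=3)): [D, A, B, I, H, G, C, E, J, F]
After 5 (reverse(2, 3)): [D, A, I, B, H, G, C, E, J, F]
After 6 (swap(2, 5)): [D, A, G, B, H, I, C, E, J, F]
After 7 (reverse(4, 6)): [D, A, G, B, C, I, H, E, J, F]
After 8 (swap(6, 4)): [D, A, G, B, H, I, C, E, J, F]

Answer: no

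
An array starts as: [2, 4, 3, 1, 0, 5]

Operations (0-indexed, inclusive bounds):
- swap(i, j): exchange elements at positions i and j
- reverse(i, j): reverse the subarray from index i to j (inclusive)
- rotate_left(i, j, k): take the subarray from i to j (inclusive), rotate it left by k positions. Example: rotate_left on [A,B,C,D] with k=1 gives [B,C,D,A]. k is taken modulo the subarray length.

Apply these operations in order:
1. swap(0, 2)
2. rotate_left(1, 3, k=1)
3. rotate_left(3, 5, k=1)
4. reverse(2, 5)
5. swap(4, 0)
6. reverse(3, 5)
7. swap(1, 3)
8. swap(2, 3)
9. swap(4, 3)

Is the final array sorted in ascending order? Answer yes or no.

After 1 (swap(0, 2)): [3, 4, 2, 1, 0, 5]
After 2 (rotate_left(1, 3, k=1)): [3, 2, 1, 4, 0, 5]
After 3 (rotate_left(3, 5, k=1)): [3, 2, 1, 0, 5, 4]
After 4 (reverse(2, 5)): [3, 2, 4, 5, 0, 1]
After 5 (swap(4, 0)): [0, 2, 4, 5, 3, 1]
After 6 (reverse(3, 5)): [0, 2, 4, 1, 3, 5]
After 7 (swap(1, 3)): [0, 1, 4, 2, 3, 5]
After 8 (swap(2, 3)): [0, 1, 2, 4, 3, 5]
After 9 (swap(4, 3)): [0, 1, 2, 3, 4, 5]

Answer: yes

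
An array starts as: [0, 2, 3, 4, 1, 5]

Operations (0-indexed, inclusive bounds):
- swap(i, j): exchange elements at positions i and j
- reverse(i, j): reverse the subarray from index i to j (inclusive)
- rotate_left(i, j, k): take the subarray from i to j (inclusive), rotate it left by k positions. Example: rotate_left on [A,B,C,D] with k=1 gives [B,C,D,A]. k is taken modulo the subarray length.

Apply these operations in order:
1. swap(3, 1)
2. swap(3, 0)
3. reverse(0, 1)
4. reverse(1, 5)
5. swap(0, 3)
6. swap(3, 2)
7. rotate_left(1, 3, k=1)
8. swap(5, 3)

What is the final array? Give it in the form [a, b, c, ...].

After 1 (swap(3, 1)): [0, 4, 3, 2, 1, 5]
After 2 (swap(3, 0)): [2, 4, 3, 0, 1, 5]
After 3 (reverse(0, 1)): [4, 2, 3, 0, 1, 5]
After 4 (reverse(1, 5)): [4, 5, 1, 0, 3, 2]
After 5 (swap(0, 3)): [0, 5, 1, 4, 3, 2]
After 6 (swap(3, 2)): [0, 5, 4, 1, 3, 2]
After 7 (rotate_left(1, 3, k=1)): [0, 4, 1, 5, 3, 2]
After 8 (swap(5, 3)): [0, 4, 1, 2, 3, 5]

Answer: [0, 4, 1, 2, 3, 5]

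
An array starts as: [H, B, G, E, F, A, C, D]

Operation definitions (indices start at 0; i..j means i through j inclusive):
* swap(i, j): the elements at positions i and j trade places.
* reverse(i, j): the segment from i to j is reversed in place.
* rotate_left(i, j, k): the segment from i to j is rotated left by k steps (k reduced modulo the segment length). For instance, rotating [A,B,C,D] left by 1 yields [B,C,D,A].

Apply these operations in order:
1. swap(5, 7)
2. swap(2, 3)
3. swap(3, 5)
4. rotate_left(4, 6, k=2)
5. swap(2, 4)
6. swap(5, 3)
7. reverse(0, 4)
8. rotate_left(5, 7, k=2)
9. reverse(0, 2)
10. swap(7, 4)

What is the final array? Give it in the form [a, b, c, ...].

Answer: [C, F, E, B, G, A, D, H]

Derivation:
After 1 (swap(5, 7)): [H, B, G, E, F, D, C, A]
After 2 (swap(2, 3)): [H, B, E, G, F, D, C, A]
After 3 (swap(3, 5)): [H, B, E, D, F, G, C, A]
After 4 (rotate_left(4, 6, k=2)): [H, B, E, D, C, F, G, A]
After 5 (swap(2, 4)): [H, B, C, D, E, F, G, A]
After 6 (swap(5, 3)): [H, B, C, F, E, D, G, A]
After 7 (reverse(0, 4)): [E, F, C, B, H, D, G, A]
After 8 (rotate_left(5, 7, k=2)): [E, F, C, B, H, A, D, G]
After 9 (reverse(0, 2)): [C, F, E, B, H, A, D, G]
After 10 (swap(7, 4)): [C, F, E, B, G, A, D, H]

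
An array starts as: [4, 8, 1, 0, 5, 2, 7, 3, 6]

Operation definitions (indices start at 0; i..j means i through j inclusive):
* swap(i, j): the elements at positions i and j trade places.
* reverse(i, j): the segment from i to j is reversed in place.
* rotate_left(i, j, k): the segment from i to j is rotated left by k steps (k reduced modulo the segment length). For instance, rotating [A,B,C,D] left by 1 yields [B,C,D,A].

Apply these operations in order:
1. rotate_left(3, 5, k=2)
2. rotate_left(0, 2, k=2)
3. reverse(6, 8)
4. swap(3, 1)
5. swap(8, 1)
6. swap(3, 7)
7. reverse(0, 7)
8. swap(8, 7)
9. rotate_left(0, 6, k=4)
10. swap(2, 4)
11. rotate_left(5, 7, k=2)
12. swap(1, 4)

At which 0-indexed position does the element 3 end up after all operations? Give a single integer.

After 1 (rotate_left(3, 5, k=2)): [4, 8, 1, 2, 0, 5, 7, 3, 6]
After 2 (rotate_left(0, 2, k=2)): [1, 4, 8, 2, 0, 5, 7, 3, 6]
After 3 (reverse(6, 8)): [1, 4, 8, 2, 0, 5, 6, 3, 7]
After 4 (swap(3, 1)): [1, 2, 8, 4, 0, 5, 6, 3, 7]
After 5 (swap(8, 1)): [1, 7, 8, 4, 0, 5, 6, 3, 2]
After 6 (swap(3, 7)): [1, 7, 8, 3, 0, 5, 6, 4, 2]
After 7 (reverse(0, 7)): [4, 6, 5, 0, 3, 8, 7, 1, 2]
After 8 (swap(8, 7)): [4, 6, 5, 0, 3, 8, 7, 2, 1]
After 9 (rotate_left(0, 6, k=4)): [3, 8, 7, 4, 6, 5, 0, 2, 1]
After 10 (swap(2, 4)): [3, 8, 6, 4, 7, 5, 0, 2, 1]
After 11 (rotate_left(5, 7, k=2)): [3, 8, 6, 4, 7, 2, 5, 0, 1]
After 12 (swap(1, 4)): [3, 7, 6, 4, 8, 2, 5, 0, 1]

Answer: 0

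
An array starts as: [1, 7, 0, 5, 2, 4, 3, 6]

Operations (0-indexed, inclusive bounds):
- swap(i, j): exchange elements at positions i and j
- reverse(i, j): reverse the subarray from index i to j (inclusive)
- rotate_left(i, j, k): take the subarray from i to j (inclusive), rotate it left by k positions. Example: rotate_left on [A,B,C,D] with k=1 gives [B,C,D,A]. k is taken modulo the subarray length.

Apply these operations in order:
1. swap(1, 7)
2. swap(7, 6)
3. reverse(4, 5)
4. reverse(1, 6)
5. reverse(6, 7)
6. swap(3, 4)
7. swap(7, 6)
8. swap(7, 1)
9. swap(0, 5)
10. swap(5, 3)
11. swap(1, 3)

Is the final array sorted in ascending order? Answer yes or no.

After 1 (swap(1, 7)): [1, 6, 0, 5, 2, 4, 3, 7]
After 2 (swap(7, 6)): [1, 6, 0, 5, 2, 4, 7, 3]
After 3 (reverse(4, 5)): [1, 6, 0, 5, 4, 2, 7, 3]
After 4 (reverse(1, 6)): [1, 7, 2, 4, 5, 0, 6, 3]
After 5 (reverse(6, 7)): [1, 7, 2, 4, 5, 0, 3, 6]
After 6 (swap(3, 4)): [1, 7, 2, 5, 4, 0, 3, 6]
After 7 (swap(7, 6)): [1, 7, 2, 5, 4, 0, 6, 3]
After 8 (swap(7, 1)): [1, 3, 2, 5, 4, 0, 6, 7]
After 9 (swap(0, 5)): [0, 3, 2, 5, 4, 1, 6, 7]
After 10 (swap(5, 3)): [0, 3, 2, 1, 4, 5, 6, 7]
After 11 (swap(1, 3)): [0, 1, 2, 3, 4, 5, 6, 7]

Answer: yes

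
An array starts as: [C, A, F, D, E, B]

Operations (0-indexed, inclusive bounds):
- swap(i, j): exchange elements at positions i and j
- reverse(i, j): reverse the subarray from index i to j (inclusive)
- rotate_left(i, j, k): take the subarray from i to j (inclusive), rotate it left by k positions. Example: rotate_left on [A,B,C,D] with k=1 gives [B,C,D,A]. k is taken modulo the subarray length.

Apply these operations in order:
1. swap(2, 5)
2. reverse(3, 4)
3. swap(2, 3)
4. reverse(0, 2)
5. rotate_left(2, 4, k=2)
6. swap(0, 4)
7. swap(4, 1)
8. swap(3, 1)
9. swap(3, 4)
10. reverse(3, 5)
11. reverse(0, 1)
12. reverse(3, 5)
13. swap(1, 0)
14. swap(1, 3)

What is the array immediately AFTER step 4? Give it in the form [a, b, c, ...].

Answer: [E, A, C, B, D, F]

Derivation:
After 1 (swap(2, 5)): [C, A, B, D, E, F]
After 2 (reverse(3, 4)): [C, A, B, E, D, F]
After 3 (swap(2, 3)): [C, A, E, B, D, F]
After 4 (reverse(0, 2)): [E, A, C, B, D, F]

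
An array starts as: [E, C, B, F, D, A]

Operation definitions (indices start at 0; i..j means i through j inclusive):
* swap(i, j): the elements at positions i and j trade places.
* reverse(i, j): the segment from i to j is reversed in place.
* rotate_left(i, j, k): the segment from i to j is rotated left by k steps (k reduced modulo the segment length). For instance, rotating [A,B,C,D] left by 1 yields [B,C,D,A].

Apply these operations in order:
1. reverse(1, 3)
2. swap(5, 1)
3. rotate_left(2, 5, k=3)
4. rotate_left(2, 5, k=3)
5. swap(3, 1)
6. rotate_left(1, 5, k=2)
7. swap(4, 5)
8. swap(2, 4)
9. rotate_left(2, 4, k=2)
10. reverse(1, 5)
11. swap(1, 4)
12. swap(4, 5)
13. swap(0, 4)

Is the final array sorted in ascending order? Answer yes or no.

Answer: yes

Derivation:
After 1 (reverse(1, 3)): [E, F, B, C, D, A]
After 2 (swap(5, 1)): [E, A, B, C, D, F]
After 3 (rotate_left(2, 5, k=3)): [E, A, F, B, C, D]
After 4 (rotate_left(2, 5, k=3)): [E, A, D, F, B, C]
After 5 (swap(3, 1)): [E, F, D, A, B, C]
After 6 (rotate_left(1, 5, k=2)): [E, A, B, C, F, D]
After 7 (swap(4, 5)): [E, A, B, C, D, F]
After 8 (swap(2, 4)): [E, A, D, C, B, F]
After 9 (rotate_left(2, 4, k=2)): [E, A, B, D, C, F]
After 10 (reverse(1, 5)): [E, F, C, D, B, A]
After 11 (swap(1, 4)): [E, B, C, D, F, A]
After 12 (swap(4, 5)): [E, B, C, D, A, F]
After 13 (swap(0, 4)): [A, B, C, D, E, F]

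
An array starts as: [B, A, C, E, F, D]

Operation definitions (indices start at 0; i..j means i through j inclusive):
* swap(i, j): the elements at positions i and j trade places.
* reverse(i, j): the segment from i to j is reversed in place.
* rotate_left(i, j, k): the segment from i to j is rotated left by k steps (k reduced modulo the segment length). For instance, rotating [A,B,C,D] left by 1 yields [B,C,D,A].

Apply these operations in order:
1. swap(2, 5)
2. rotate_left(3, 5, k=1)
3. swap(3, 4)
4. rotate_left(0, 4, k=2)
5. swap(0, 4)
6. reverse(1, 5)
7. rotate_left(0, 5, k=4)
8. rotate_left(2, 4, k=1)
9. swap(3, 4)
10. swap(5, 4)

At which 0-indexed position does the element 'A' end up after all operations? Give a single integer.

Answer: 3

Derivation:
After 1 (swap(2, 5)): [B, A, D, E, F, C]
After 2 (rotate_left(3, 5, k=1)): [B, A, D, F, C, E]
After 3 (swap(3, 4)): [B, A, D, C, F, E]
After 4 (rotate_left(0, 4, k=2)): [D, C, F, B, A, E]
After 5 (swap(0, 4)): [A, C, F, B, D, E]
After 6 (reverse(1, 5)): [A, E, D, B, F, C]
After 7 (rotate_left(0, 5, k=4)): [F, C, A, E, D, B]
After 8 (rotate_left(2, 4, k=1)): [F, C, E, D, A, B]
After 9 (swap(3, 4)): [F, C, E, A, D, B]
After 10 (swap(5, 4)): [F, C, E, A, B, D]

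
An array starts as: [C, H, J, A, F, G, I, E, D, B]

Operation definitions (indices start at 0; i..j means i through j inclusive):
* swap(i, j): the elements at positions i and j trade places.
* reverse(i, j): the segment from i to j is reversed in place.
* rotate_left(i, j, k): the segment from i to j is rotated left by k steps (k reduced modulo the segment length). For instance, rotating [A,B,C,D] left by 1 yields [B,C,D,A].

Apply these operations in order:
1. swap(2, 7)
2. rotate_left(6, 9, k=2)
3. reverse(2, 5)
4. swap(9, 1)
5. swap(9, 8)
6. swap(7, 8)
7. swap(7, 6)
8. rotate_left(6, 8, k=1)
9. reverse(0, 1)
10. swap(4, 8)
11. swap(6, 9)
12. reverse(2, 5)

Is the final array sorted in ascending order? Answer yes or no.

Answer: no

Derivation:
After 1 (swap(2, 7)): [C, H, E, A, F, G, I, J, D, B]
After 2 (rotate_left(6, 9, k=2)): [C, H, E, A, F, G, D, B, I, J]
After 3 (reverse(2, 5)): [C, H, G, F, A, E, D, B, I, J]
After 4 (swap(9, 1)): [C, J, G, F, A, E, D, B, I, H]
After 5 (swap(9, 8)): [C, J, G, F, A, E, D, B, H, I]
After 6 (swap(7, 8)): [C, J, G, F, A, E, D, H, B, I]
After 7 (swap(7, 6)): [C, J, G, F, A, E, H, D, B, I]
After 8 (rotate_left(6, 8, k=1)): [C, J, G, F, A, E, D, B, H, I]
After 9 (reverse(0, 1)): [J, C, G, F, A, E, D, B, H, I]
After 10 (swap(4, 8)): [J, C, G, F, H, E, D, B, A, I]
After 11 (swap(6, 9)): [J, C, G, F, H, E, I, B, A, D]
After 12 (reverse(2, 5)): [J, C, E, H, F, G, I, B, A, D]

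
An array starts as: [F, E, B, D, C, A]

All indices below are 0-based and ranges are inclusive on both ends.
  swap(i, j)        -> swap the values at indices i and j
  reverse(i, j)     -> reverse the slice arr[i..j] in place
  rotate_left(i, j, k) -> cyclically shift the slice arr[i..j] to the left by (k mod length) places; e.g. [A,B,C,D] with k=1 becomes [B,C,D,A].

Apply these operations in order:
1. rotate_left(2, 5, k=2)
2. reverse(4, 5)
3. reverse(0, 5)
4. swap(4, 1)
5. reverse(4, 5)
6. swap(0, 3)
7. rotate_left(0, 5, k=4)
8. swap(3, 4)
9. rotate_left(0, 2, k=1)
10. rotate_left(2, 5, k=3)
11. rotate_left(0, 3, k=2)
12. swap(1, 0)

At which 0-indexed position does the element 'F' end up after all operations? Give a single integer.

After 1 (rotate_left(2, 5, k=2)): [F, E, C, A, B, D]
After 2 (reverse(4, 5)): [F, E, C, A, D, B]
After 3 (reverse(0, 5)): [B, D, A, C, E, F]
After 4 (swap(4, 1)): [B, E, A, C, D, F]
After 5 (reverse(4, 5)): [B, E, A, C, F, D]
After 6 (swap(0, 3)): [C, E, A, B, F, D]
After 7 (rotate_left(0, 5, k=4)): [F, D, C, E, A, B]
After 8 (swap(3, 4)): [F, D, C, A, E, B]
After 9 (rotate_left(0, 2, k=1)): [D, C, F, A, E, B]
After 10 (rotate_left(2, 5, k=3)): [D, C, B, F, A, E]
After 11 (rotate_left(0, 3, k=2)): [B, F, D, C, A, E]
After 12 (swap(1, 0)): [F, B, D, C, A, E]

Answer: 0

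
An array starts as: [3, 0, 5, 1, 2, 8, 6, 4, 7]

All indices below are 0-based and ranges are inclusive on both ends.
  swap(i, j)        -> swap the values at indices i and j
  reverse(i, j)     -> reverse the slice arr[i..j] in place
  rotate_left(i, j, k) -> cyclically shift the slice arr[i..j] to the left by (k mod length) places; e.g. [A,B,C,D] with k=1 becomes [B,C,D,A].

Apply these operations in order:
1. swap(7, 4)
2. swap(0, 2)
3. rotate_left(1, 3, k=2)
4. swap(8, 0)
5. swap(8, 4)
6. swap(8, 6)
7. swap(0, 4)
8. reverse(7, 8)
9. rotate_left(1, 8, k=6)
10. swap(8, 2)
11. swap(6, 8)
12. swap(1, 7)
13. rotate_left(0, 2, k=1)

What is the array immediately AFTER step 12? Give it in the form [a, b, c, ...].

Answer: [5, 8, 4, 1, 0, 3, 2, 6, 7]

Derivation:
After 1 (swap(7, 4)): [3, 0, 5, 1, 4, 8, 6, 2, 7]
After 2 (swap(0, 2)): [5, 0, 3, 1, 4, 8, 6, 2, 7]
After 3 (rotate_left(1, 3, k=2)): [5, 1, 0, 3, 4, 8, 6, 2, 7]
After 4 (swap(8, 0)): [7, 1, 0, 3, 4, 8, 6, 2, 5]
After 5 (swap(8, 4)): [7, 1, 0, 3, 5, 8, 6, 2, 4]
After 6 (swap(8, 6)): [7, 1, 0, 3, 5, 8, 4, 2, 6]
After 7 (swap(0, 4)): [5, 1, 0, 3, 7, 8, 4, 2, 6]
After 8 (reverse(7, 8)): [5, 1, 0, 3, 7, 8, 4, 6, 2]
After 9 (rotate_left(1, 8, k=6)): [5, 6, 2, 1, 0, 3, 7, 8, 4]
After 10 (swap(8, 2)): [5, 6, 4, 1, 0, 3, 7, 8, 2]
After 11 (swap(6, 8)): [5, 6, 4, 1, 0, 3, 2, 8, 7]
After 12 (swap(1, 7)): [5, 8, 4, 1, 0, 3, 2, 6, 7]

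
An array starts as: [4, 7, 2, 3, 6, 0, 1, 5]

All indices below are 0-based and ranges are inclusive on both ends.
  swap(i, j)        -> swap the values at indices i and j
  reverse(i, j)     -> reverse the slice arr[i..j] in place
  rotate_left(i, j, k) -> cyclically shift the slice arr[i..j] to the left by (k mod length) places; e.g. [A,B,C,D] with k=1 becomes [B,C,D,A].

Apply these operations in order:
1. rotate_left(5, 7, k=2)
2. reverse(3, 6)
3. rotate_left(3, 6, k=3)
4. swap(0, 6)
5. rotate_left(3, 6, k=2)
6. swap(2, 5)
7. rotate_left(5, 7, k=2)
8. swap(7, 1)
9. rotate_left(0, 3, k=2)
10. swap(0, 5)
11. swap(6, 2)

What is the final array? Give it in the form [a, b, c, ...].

After 1 (rotate_left(5, 7, k=2)): [4, 7, 2, 3, 6, 5, 0, 1]
After 2 (reverse(3, 6)): [4, 7, 2, 0, 5, 6, 3, 1]
After 3 (rotate_left(3, 6, k=3)): [4, 7, 2, 3, 0, 5, 6, 1]
After 4 (swap(0, 6)): [6, 7, 2, 3, 0, 5, 4, 1]
After 5 (rotate_left(3, 6, k=2)): [6, 7, 2, 5, 4, 3, 0, 1]
After 6 (swap(2, 5)): [6, 7, 3, 5, 4, 2, 0, 1]
After 7 (rotate_left(5, 7, k=2)): [6, 7, 3, 5, 4, 1, 2, 0]
After 8 (swap(7, 1)): [6, 0, 3, 5, 4, 1, 2, 7]
After 9 (rotate_left(0, 3, k=2)): [3, 5, 6, 0, 4, 1, 2, 7]
After 10 (swap(0, 5)): [1, 5, 6, 0, 4, 3, 2, 7]
After 11 (swap(6, 2)): [1, 5, 2, 0, 4, 3, 6, 7]

Answer: [1, 5, 2, 0, 4, 3, 6, 7]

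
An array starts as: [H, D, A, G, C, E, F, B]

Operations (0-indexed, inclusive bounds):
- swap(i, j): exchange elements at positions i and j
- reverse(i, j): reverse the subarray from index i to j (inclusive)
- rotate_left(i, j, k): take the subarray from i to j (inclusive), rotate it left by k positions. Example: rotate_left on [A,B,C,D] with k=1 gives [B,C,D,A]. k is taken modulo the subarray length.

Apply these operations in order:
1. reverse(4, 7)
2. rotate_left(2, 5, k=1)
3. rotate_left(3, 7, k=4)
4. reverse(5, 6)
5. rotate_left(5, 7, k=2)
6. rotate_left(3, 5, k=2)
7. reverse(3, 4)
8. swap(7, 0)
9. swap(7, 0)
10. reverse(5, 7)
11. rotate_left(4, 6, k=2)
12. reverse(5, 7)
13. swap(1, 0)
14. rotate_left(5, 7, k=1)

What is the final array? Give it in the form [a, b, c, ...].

Answer: [D, H, G, C, A, F, E, B]

Derivation:
After 1 (reverse(4, 7)): [H, D, A, G, B, F, E, C]
After 2 (rotate_left(2, 5, k=1)): [H, D, G, B, F, A, E, C]
After 3 (rotate_left(3, 7, k=4)): [H, D, G, C, B, F, A, E]
After 4 (reverse(5, 6)): [H, D, G, C, B, A, F, E]
After 5 (rotate_left(5, 7, k=2)): [H, D, G, C, B, E, A, F]
After 6 (rotate_left(3, 5, k=2)): [H, D, G, E, C, B, A, F]
After 7 (reverse(3, 4)): [H, D, G, C, E, B, A, F]
After 8 (swap(7, 0)): [F, D, G, C, E, B, A, H]
After 9 (swap(7, 0)): [H, D, G, C, E, B, A, F]
After 10 (reverse(5, 7)): [H, D, G, C, E, F, A, B]
After 11 (rotate_left(4, 6, k=2)): [H, D, G, C, A, E, F, B]
After 12 (reverse(5, 7)): [H, D, G, C, A, B, F, E]
After 13 (swap(1, 0)): [D, H, G, C, A, B, F, E]
After 14 (rotate_left(5, 7, k=1)): [D, H, G, C, A, F, E, B]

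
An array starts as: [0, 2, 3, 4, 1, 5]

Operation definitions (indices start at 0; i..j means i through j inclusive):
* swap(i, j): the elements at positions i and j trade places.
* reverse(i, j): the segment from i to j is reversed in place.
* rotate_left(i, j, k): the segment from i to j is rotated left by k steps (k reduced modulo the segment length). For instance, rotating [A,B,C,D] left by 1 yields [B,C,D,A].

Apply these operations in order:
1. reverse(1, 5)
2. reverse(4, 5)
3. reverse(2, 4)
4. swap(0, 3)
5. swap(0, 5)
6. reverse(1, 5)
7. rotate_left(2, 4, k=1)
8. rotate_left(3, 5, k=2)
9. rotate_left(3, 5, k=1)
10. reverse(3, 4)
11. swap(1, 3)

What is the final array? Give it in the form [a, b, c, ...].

After 1 (reverse(1, 5)): [0, 5, 1, 4, 3, 2]
After 2 (reverse(4, 5)): [0, 5, 1, 4, 2, 3]
After 3 (reverse(2, 4)): [0, 5, 2, 4, 1, 3]
After 4 (swap(0, 3)): [4, 5, 2, 0, 1, 3]
After 5 (swap(0, 5)): [3, 5, 2, 0, 1, 4]
After 6 (reverse(1, 5)): [3, 4, 1, 0, 2, 5]
After 7 (rotate_left(2, 4, k=1)): [3, 4, 0, 2, 1, 5]
After 8 (rotate_left(3, 5, k=2)): [3, 4, 0, 5, 2, 1]
After 9 (rotate_left(3, 5, k=1)): [3, 4, 0, 2, 1, 5]
After 10 (reverse(3, 4)): [3, 4, 0, 1, 2, 5]
After 11 (swap(1, 3)): [3, 1, 0, 4, 2, 5]

Answer: [3, 1, 0, 4, 2, 5]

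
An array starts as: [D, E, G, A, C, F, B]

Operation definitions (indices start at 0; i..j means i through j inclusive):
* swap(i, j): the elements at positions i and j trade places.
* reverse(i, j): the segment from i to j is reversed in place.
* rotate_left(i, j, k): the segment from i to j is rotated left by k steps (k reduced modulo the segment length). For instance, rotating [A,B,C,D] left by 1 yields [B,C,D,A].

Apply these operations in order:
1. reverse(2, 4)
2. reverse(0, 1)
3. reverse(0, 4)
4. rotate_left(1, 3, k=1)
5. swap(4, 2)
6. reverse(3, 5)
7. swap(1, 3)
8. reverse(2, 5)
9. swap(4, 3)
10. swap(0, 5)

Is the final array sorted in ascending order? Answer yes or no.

After 1 (reverse(2, 4)): [D, E, C, A, G, F, B]
After 2 (reverse(0, 1)): [E, D, C, A, G, F, B]
After 3 (reverse(0, 4)): [G, A, C, D, E, F, B]
After 4 (rotate_left(1, 3, k=1)): [G, C, D, A, E, F, B]
After 5 (swap(4, 2)): [G, C, E, A, D, F, B]
After 6 (reverse(3, 5)): [G, C, E, F, D, A, B]
After 7 (swap(1, 3)): [G, F, E, C, D, A, B]
After 8 (reverse(2, 5)): [G, F, A, D, C, E, B]
After 9 (swap(4, 3)): [G, F, A, C, D, E, B]
After 10 (swap(0, 5)): [E, F, A, C, D, G, B]

Answer: no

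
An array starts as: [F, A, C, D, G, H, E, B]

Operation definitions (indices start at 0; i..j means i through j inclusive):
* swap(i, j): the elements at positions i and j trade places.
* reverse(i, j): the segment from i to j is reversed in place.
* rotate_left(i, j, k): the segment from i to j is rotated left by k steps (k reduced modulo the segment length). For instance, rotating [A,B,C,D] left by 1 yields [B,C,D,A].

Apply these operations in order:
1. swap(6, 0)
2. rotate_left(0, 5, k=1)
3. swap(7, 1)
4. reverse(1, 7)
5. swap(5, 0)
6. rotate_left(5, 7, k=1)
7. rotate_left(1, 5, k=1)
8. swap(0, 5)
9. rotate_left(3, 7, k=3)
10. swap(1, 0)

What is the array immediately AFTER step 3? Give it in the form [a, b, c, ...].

After 1 (swap(6, 0)): [E, A, C, D, G, H, F, B]
After 2 (rotate_left(0, 5, k=1)): [A, C, D, G, H, E, F, B]
After 3 (swap(7, 1)): [A, B, D, G, H, E, F, C]

Answer: [A, B, D, G, H, E, F, C]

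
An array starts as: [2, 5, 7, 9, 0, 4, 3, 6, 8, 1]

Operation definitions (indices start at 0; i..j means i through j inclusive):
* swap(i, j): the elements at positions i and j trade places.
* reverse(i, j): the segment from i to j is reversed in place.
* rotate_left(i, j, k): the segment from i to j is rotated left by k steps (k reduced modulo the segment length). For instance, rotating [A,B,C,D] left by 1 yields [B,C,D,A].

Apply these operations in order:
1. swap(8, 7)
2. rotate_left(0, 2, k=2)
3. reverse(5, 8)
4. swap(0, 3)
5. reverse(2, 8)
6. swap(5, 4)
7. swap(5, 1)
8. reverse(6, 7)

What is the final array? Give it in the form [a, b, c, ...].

Answer: [9, 8, 4, 3, 6, 2, 7, 0, 5, 1]

Derivation:
After 1 (swap(8, 7)): [2, 5, 7, 9, 0, 4, 3, 8, 6, 1]
After 2 (rotate_left(0, 2, k=2)): [7, 2, 5, 9, 0, 4, 3, 8, 6, 1]
After 3 (reverse(5, 8)): [7, 2, 5, 9, 0, 6, 8, 3, 4, 1]
After 4 (swap(0, 3)): [9, 2, 5, 7, 0, 6, 8, 3, 4, 1]
After 5 (reverse(2, 8)): [9, 2, 4, 3, 8, 6, 0, 7, 5, 1]
After 6 (swap(5, 4)): [9, 2, 4, 3, 6, 8, 0, 7, 5, 1]
After 7 (swap(5, 1)): [9, 8, 4, 3, 6, 2, 0, 7, 5, 1]
After 8 (reverse(6, 7)): [9, 8, 4, 3, 6, 2, 7, 0, 5, 1]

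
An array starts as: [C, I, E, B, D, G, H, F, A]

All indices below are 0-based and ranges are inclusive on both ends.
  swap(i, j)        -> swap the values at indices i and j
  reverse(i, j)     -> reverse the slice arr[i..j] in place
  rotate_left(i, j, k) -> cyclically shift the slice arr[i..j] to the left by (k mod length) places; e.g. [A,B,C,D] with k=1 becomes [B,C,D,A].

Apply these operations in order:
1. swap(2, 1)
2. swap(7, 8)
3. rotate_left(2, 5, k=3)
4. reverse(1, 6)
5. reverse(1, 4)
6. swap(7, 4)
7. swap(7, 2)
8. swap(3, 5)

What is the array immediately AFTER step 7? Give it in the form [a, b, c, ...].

After 1 (swap(2, 1)): [C, E, I, B, D, G, H, F, A]
After 2 (swap(7, 8)): [C, E, I, B, D, G, H, A, F]
After 3 (rotate_left(2, 5, k=3)): [C, E, G, I, B, D, H, A, F]
After 4 (reverse(1, 6)): [C, H, D, B, I, G, E, A, F]
After 5 (reverse(1, 4)): [C, I, B, D, H, G, E, A, F]
After 6 (swap(7, 4)): [C, I, B, D, A, G, E, H, F]
After 7 (swap(7, 2)): [C, I, H, D, A, G, E, B, F]

Answer: [C, I, H, D, A, G, E, B, F]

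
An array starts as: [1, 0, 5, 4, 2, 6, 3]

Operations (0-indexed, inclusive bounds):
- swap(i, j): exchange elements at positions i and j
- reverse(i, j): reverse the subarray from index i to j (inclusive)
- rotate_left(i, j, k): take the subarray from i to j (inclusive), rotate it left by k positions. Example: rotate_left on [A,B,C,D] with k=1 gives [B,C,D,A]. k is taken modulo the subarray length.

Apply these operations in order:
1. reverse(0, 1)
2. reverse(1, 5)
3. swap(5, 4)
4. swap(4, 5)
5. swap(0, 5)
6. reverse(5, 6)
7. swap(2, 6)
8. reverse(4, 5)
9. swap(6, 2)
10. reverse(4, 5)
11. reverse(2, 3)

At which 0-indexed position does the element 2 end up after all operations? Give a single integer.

After 1 (reverse(0, 1)): [0, 1, 5, 4, 2, 6, 3]
After 2 (reverse(1, 5)): [0, 6, 2, 4, 5, 1, 3]
After 3 (swap(5, 4)): [0, 6, 2, 4, 1, 5, 3]
After 4 (swap(4, 5)): [0, 6, 2, 4, 5, 1, 3]
After 5 (swap(0, 5)): [1, 6, 2, 4, 5, 0, 3]
After 6 (reverse(5, 6)): [1, 6, 2, 4, 5, 3, 0]
After 7 (swap(2, 6)): [1, 6, 0, 4, 5, 3, 2]
After 8 (reverse(4, 5)): [1, 6, 0, 4, 3, 5, 2]
After 9 (swap(6, 2)): [1, 6, 2, 4, 3, 5, 0]
After 10 (reverse(4, 5)): [1, 6, 2, 4, 5, 3, 0]
After 11 (reverse(2, 3)): [1, 6, 4, 2, 5, 3, 0]

Answer: 3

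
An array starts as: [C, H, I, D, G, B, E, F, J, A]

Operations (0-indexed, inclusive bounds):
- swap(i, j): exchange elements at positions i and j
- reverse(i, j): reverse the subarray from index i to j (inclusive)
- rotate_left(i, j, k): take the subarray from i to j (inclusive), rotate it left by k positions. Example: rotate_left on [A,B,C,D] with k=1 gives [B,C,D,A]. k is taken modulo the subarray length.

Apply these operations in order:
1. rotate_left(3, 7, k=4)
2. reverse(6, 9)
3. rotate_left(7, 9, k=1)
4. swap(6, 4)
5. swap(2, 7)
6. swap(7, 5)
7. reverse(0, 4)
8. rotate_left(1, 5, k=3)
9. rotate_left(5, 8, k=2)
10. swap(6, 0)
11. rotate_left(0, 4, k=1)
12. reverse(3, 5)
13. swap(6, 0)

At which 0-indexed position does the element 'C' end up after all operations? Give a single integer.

After 1 (rotate_left(3, 7, k=4)): [C, H, I, F, D, G, B, E, J, A]
After 2 (reverse(6, 9)): [C, H, I, F, D, G, A, J, E, B]
After 3 (rotate_left(7, 9, k=1)): [C, H, I, F, D, G, A, E, B, J]
After 4 (swap(6, 4)): [C, H, I, F, A, G, D, E, B, J]
After 5 (swap(2, 7)): [C, H, E, F, A, G, D, I, B, J]
After 6 (swap(7, 5)): [C, H, E, F, A, I, D, G, B, J]
After 7 (reverse(0, 4)): [A, F, E, H, C, I, D, G, B, J]
After 8 (rotate_left(1, 5, k=3)): [A, C, I, F, E, H, D, G, B, J]
After 9 (rotate_left(5, 8, k=2)): [A, C, I, F, E, G, B, H, D, J]
After 10 (swap(6, 0)): [B, C, I, F, E, G, A, H, D, J]
After 11 (rotate_left(0, 4, k=1)): [C, I, F, E, B, G, A, H, D, J]
After 12 (reverse(3, 5)): [C, I, F, G, B, E, A, H, D, J]
After 13 (swap(6, 0)): [A, I, F, G, B, E, C, H, D, J]

Answer: 6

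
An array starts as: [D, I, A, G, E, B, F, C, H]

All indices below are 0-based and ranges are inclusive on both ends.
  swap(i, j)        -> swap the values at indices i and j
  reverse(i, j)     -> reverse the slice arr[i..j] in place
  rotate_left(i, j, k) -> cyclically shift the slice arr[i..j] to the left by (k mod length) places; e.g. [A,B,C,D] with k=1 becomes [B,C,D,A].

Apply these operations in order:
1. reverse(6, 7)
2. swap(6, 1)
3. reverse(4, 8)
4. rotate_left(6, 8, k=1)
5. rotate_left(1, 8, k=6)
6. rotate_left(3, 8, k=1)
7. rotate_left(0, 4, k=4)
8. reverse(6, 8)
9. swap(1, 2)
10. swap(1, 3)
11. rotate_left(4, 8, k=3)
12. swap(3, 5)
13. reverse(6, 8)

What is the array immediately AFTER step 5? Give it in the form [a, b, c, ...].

After 1 (reverse(6, 7)): [D, I, A, G, E, B, C, F, H]
After 2 (swap(6, 1)): [D, C, A, G, E, B, I, F, H]
After 3 (reverse(4, 8)): [D, C, A, G, H, F, I, B, E]
After 4 (rotate_left(6, 8, k=1)): [D, C, A, G, H, F, B, E, I]
After 5 (rotate_left(1, 8, k=6)): [D, E, I, C, A, G, H, F, B]

Answer: [D, E, I, C, A, G, H, F, B]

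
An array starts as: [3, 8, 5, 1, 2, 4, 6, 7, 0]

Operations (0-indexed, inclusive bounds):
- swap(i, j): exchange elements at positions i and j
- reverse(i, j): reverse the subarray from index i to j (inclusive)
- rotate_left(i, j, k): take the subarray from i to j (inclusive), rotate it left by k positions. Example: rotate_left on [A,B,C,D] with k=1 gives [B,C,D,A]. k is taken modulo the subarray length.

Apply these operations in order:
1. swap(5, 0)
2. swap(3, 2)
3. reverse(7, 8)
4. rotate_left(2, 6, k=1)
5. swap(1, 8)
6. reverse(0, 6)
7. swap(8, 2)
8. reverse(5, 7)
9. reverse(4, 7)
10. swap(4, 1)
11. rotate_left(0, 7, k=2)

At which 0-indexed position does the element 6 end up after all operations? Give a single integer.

Answer: 2

Derivation:
After 1 (swap(5, 0)): [4, 8, 5, 1, 2, 3, 6, 7, 0]
After 2 (swap(3, 2)): [4, 8, 1, 5, 2, 3, 6, 7, 0]
After 3 (reverse(7, 8)): [4, 8, 1, 5, 2, 3, 6, 0, 7]
After 4 (rotate_left(2, 6, k=1)): [4, 8, 5, 2, 3, 6, 1, 0, 7]
After 5 (swap(1, 8)): [4, 7, 5, 2, 3, 6, 1, 0, 8]
After 6 (reverse(0, 6)): [1, 6, 3, 2, 5, 7, 4, 0, 8]
After 7 (swap(8, 2)): [1, 6, 8, 2, 5, 7, 4, 0, 3]
After 8 (reverse(5, 7)): [1, 6, 8, 2, 5, 0, 4, 7, 3]
After 9 (reverse(4, 7)): [1, 6, 8, 2, 7, 4, 0, 5, 3]
After 10 (swap(4, 1)): [1, 7, 8, 2, 6, 4, 0, 5, 3]
After 11 (rotate_left(0, 7, k=2)): [8, 2, 6, 4, 0, 5, 1, 7, 3]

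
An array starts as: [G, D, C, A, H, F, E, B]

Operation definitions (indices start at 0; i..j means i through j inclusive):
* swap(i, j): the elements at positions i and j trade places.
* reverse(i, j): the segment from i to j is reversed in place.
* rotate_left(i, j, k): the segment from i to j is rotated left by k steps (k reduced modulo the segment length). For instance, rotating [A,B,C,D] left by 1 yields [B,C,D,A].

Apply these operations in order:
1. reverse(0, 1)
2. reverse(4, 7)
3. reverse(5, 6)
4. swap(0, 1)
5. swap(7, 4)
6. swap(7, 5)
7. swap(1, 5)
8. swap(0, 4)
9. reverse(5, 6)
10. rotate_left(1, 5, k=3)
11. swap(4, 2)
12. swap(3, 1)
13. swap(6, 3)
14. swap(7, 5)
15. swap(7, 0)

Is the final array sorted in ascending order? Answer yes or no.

Answer: yes

Derivation:
After 1 (reverse(0, 1)): [D, G, C, A, H, F, E, B]
After 2 (reverse(4, 7)): [D, G, C, A, B, E, F, H]
After 3 (reverse(5, 6)): [D, G, C, A, B, F, E, H]
After 4 (swap(0, 1)): [G, D, C, A, B, F, E, H]
After 5 (swap(7, 4)): [G, D, C, A, H, F, E, B]
After 6 (swap(7, 5)): [G, D, C, A, H, B, E, F]
After 7 (swap(1, 5)): [G, B, C, A, H, D, E, F]
After 8 (swap(0, 4)): [H, B, C, A, G, D, E, F]
After 9 (reverse(5, 6)): [H, B, C, A, G, E, D, F]
After 10 (rotate_left(1, 5, k=3)): [H, G, E, B, C, A, D, F]
After 11 (swap(4, 2)): [H, G, C, B, E, A, D, F]
After 12 (swap(3, 1)): [H, B, C, G, E, A, D, F]
After 13 (swap(6, 3)): [H, B, C, D, E, A, G, F]
After 14 (swap(7, 5)): [H, B, C, D, E, F, G, A]
After 15 (swap(7, 0)): [A, B, C, D, E, F, G, H]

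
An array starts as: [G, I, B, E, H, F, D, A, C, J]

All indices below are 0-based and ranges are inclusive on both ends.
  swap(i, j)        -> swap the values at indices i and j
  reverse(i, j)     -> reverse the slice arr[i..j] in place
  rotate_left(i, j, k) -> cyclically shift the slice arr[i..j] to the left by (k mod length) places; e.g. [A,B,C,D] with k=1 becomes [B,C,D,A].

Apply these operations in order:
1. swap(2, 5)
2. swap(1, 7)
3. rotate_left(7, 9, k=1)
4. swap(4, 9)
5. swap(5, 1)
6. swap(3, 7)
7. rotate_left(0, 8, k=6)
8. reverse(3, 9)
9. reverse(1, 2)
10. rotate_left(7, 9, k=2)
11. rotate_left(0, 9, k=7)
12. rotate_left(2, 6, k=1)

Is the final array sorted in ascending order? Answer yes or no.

Answer: no

Derivation:
After 1 (swap(2, 5)): [G, I, F, E, H, B, D, A, C, J]
After 2 (swap(1, 7)): [G, A, F, E, H, B, D, I, C, J]
After 3 (rotate_left(7, 9, k=1)): [G, A, F, E, H, B, D, C, J, I]
After 4 (swap(4, 9)): [G, A, F, E, I, B, D, C, J, H]
After 5 (swap(5, 1)): [G, B, F, E, I, A, D, C, J, H]
After 6 (swap(3, 7)): [G, B, F, C, I, A, D, E, J, H]
After 7 (rotate_left(0, 8, k=6)): [D, E, J, G, B, F, C, I, A, H]
After 8 (reverse(3, 9)): [D, E, J, H, A, I, C, F, B, G]
After 9 (reverse(1, 2)): [D, J, E, H, A, I, C, F, B, G]
After 10 (rotate_left(7, 9, k=2)): [D, J, E, H, A, I, C, G, F, B]
After 11 (rotate_left(0, 9, k=7)): [G, F, B, D, J, E, H, A, I, C]
After 12 (rotate_left(2, 6, k=1)): [G, F, D, J, E, H, B, A, I, C]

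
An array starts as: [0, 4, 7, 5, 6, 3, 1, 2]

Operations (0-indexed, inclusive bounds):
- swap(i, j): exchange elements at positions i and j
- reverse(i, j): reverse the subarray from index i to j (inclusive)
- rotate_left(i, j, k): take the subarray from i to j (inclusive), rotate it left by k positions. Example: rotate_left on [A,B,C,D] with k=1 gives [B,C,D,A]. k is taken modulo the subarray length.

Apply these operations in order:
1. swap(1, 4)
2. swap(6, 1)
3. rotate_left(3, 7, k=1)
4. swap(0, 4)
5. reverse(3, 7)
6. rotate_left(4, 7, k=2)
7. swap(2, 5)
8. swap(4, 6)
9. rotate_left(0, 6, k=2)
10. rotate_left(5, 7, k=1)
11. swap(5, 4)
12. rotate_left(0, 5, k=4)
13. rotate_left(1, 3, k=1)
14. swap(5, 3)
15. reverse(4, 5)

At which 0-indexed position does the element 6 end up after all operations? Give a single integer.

Answer: 6

Derivation:
After 1 (swap(1, 4)): [0, 6, 7, 5, 4, 3, 1, 2]
After 2 (swap(6, 1)): [0, 1, 7, 5, 4, 3, 6, 2]
After 3 (rotate_left(3, 7, k=1)): [0, 1, 7, 4, 3, 6, 2, 5]
After 4 (swap(0, 4)): [3, 1, 7, 4, 0, 6, 2, 5]
After 5 (reverse(3, 7)): [3, 1, 7, 5, 2, 6, 0, 4]
After 6 (rotate_left(4, 7, k=2)): [3, 1, 7, 5, 0, 4, 2, 6]
After 7 (swap(2, 5)): [3, 1, 4, 5, 0, 7, 2, 6]
After 8 (swap(4, 6)): [3, 1, 4, 5, 2, 7, 0, 6]
After 9 (rotate_left(0, 6, k=2)): [4, 5, 2, 7, 0, 3, 1, 6]
After 10 (rotate_left(5, 7, k=1)): [4, 5, 2, 7, 0, 1, 6, 3]
After 11 (swap(5, 4)): [4, 5, 2, 7, 1, 0, 6, 3]
After 12 (rotate_left(0, 5, k=4)): [1, 0, 4, 5, 2, 7, 6, 3]
After 13 (rotate_left(1, 3, k=1)): [1, 4, 5, 0, 2, 7, 6, 3]
After 14 (swap(5, 3)): [1, 4, 5, 7, 2, 0, 6, 3]
After 15 (reverse(4, 5)): [1, 4, 5, 7, 0, 2, 6, 3]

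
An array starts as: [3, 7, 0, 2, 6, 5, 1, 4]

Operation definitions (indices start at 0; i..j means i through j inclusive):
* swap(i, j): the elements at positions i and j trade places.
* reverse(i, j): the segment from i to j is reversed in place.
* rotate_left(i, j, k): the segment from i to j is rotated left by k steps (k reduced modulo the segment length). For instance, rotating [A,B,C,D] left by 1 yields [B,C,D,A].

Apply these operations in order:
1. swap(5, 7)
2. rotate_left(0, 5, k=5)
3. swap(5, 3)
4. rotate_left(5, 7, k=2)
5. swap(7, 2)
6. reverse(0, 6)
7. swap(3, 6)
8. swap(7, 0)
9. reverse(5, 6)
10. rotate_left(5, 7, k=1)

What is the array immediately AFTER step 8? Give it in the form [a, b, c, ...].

Answer: [7, 5, 2, 4, 1, 3, 6, 0]

Derivation:
After 1 (swap(5, 7)): [3, 7, 0, 2, 6, 4, 1, 5]
After 2 (rotate_left(0, 5, k=5)): [4, 3, 7, 0, 2, 6, 1, 5]
After 3 (swap(5, 3)): [4, 3, 7, 6, 2, 0, 1, 5]
After 4 (rotate_left(5, 7, k=2)): [4, 3, 7, 6, 2, 5, 0, 1]
After 5 (swap(7, 2)): [4, 3, 1, 6, 2, 5, 0, 7]
After 6 (reverse(0, 6)): [0, 5, 2, 6, 1, 3, 4, 7]
After 7 (swap(3, 6)): [0, 5, 2, 4, 1, 3, 6, 7]
After 8 (swap(7, 0)): [7, 5, 2, 4, 1, 3, 6, 0]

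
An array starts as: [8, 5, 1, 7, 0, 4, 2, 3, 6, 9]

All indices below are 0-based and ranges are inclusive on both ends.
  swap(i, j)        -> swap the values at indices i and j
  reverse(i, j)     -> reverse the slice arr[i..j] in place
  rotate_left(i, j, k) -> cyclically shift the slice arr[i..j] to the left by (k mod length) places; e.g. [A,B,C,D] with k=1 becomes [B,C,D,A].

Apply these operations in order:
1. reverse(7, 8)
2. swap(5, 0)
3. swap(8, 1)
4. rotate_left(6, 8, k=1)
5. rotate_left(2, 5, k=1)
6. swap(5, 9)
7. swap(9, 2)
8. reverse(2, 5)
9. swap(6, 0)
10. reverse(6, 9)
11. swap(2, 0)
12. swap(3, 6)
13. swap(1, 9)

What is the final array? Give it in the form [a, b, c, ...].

After 1 (reverse(7, 8)): [8, 5, 1, 7, 0, 4, 2, 6, 3, 9]
After 2 (swap(5, 0)): [4, 5, 1, 7, 0, 8, 2, 6, 3, 9]
After 3 (swap(8, 1)): [4, 3, 1, 7, 0, 8, 2, 6, 5, 9]
After 4 (rotate_left(6, 8, k=1)): [4, 3, 1, 7, 0, 8, 6, 5, 2, 9]
After 5 (rotate_left(2, 5, k=1)): [4, 3, 7, 0, 8, 1, 6, 5, 2, 9]
After 6 (swap(5, 9)): [4, 3, 7, 0, 8, 9, 6, 5, 2, 1]
After 7 (swap(9, 2)): [4, 3, 1, 0, 8, 9, 6, 5, 2, 7]
After 8 (reverse(2, 5)): [4, 3, 9, 8, 0, 1, 6, 5, 2, 7]
After 9 (swap(6, 0)): [6, 3, 9, 8, 0, 1, 4, 5, 2, 7]
After 10 (reverse(6, 9)): [6, 3, 9, 8, 0, 1, 7, 2, 5, 4]
After 11 (swap(2, 0)): [9, 3, 6, 8, 0, 1, 7, 2, 5, 4]
After 12 (swap(3, 6)): [9, 3, 6, 7, 0, 1, 8, 2, 5, 4]
After 13 (swap(1, 9)): [9, 4, 6, 7, 0, 1, 8, 2, 5, 3]

Answer: [9, 4, 6, 7, 0, 1, 8, 2, 5, 3]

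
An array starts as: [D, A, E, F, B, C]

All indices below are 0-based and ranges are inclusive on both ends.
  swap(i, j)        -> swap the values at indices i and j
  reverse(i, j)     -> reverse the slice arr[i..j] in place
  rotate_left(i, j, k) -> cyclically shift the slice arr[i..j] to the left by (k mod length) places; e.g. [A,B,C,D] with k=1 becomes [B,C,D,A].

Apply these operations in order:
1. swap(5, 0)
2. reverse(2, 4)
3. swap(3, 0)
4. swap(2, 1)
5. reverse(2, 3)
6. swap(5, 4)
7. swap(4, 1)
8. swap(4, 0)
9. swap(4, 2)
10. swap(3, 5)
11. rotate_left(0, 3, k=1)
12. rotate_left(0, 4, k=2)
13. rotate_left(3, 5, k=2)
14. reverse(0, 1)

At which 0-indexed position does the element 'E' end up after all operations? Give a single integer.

Answer: 1

Derivation:
After 1 (swap(5, 0)): [C, A, E, F, B, D]
After 2 (reverse(2, 4)): [C, A, B, F, E, D]
After 3 (swap(3, 0)): [F, A, B, C, E, D]
After 4 (swap(2, 1)): [F, B, A, C, E, D]
After 5 (reverse(2, 3)): [F, B, C, A, E, D]
After 6 (swap(5, 4)): [F, B, C, A, D, E]
After 7 (swap(4, 1)): [F, D, C, A, B, E]
After 8 (swap(4, 0)): [B, D, C, A, F, E]
After 9 (swap(4, 2)): [B, D, F, A, C, E]
After 10 (swap(3, 5)): [B, D, F, E, C, A]
After 11 (rotate_left(0, 3, k=1)): [D, F, E, B, C, A]
After 12 (rotate_left(0, 4, k=2)): [E, B, C, D, F, A]
After 13 (rotate_left(3, 5, k=2)): [E, B, C, A, D, F]
After 14 (reverse(0, 1)): [B, E, C, A, D, F]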